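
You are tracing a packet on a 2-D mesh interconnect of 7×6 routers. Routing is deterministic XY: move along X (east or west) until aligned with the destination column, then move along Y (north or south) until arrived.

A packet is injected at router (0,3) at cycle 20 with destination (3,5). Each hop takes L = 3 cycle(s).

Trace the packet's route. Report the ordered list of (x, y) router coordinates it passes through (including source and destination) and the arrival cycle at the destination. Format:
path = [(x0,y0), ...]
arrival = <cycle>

path = [(0,3), (1,3), (2,3), (3,3), (3,4), (3,5)]
arrival = 35

src (0,3)  cyc=20
E→(1,3)  cyc=23
E→(2,3)  cyc=26
E→(3,3)  cyc=29
N→(3,4)  cyc=32
N→(3,5)  cyc=35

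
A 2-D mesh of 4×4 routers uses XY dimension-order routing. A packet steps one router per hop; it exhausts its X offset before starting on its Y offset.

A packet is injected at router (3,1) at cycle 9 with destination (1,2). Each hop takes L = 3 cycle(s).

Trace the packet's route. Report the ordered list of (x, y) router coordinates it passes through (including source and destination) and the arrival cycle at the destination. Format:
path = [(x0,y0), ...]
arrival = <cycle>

path = [(3,1), (2,1), (1,1), (1,2)]
arrival = 18

[0] x=3 y=1 t=9
[1] x=2 y=1 t=12 →W
[2] x=1 y=1 t=15 →W
[3] x=1 y=2 t=18 →N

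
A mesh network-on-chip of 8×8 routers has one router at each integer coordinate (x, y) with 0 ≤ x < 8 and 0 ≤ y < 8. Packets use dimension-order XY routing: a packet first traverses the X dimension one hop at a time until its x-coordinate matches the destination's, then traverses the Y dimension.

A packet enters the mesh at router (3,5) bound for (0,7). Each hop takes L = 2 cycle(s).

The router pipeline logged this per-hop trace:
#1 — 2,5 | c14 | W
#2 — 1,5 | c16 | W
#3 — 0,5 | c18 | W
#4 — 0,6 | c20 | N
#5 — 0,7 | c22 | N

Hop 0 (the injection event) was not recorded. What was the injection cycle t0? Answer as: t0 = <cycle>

cyc[1] = 14 and cyc[k] = t0 + k·L for every k.
Subtract one hop: t0 = 14 − 2 = 12.

t0 = 12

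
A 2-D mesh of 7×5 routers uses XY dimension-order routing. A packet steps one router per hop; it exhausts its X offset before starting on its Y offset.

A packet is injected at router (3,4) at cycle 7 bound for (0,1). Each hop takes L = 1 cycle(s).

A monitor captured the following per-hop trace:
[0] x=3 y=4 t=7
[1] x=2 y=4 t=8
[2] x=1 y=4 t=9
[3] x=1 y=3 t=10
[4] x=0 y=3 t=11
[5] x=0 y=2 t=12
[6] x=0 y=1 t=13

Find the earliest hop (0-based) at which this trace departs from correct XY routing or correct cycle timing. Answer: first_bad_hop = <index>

first_bad_hop = 3

  1: Δx=-1 Δy=+0 Δt=1 [ok]
  2: Δx=-1 Δy=+0 Δt=1 [ok]
  3: Δx=+0 Δy=-1 Δt=1 [BAD: Y-move but x=1≠0]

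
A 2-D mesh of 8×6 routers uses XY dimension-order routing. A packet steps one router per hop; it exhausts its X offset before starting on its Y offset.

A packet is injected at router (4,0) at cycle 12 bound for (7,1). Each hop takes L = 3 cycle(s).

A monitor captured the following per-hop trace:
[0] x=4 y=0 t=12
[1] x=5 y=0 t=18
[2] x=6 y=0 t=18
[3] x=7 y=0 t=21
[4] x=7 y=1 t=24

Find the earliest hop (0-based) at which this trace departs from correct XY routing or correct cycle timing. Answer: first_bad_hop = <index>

first_bad_hop = 1

[1] (+1,+0) / 6c ⇒ BAD: Δcyc=6≠L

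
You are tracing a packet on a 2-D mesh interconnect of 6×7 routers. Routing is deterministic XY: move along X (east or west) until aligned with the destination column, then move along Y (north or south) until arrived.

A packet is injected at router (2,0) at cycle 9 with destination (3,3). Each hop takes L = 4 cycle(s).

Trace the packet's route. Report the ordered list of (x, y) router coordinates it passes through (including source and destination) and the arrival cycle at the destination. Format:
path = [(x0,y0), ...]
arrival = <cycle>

hop 0: (2,0) @ cyc 9
hop 1: (3,0) @ cyc 13  [E]
hop 2: (3,1) @ cyc 17  [N]
hop 3: (3,2) @ cyc 21  [N]
hop 4: (3,3) @ cyc 25  [N]

path = [(2,0), (3,0), (3,1), (3,2), (3,3)]
arrival = 25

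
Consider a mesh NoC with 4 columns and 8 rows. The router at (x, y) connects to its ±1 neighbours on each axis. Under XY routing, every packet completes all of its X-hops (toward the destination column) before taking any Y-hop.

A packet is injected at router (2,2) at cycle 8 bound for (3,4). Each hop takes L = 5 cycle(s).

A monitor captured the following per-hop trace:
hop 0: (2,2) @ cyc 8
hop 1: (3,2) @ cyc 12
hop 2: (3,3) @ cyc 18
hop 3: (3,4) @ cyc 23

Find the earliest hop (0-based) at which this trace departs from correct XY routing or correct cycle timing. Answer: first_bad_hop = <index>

first_bad_hop = 1

  1: Δx=+1 Δy=+0 Δt=4 [BAD: Δcyc=4≠L]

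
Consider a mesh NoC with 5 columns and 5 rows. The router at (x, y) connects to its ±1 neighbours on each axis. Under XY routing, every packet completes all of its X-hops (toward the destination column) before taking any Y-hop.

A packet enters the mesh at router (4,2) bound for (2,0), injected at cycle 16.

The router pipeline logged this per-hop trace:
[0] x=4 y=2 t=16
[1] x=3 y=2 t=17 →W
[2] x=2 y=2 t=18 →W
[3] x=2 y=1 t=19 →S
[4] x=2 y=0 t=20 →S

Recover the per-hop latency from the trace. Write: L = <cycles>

L = 1

From hop 0 (16) to hop 1 (17): +1 cycles.
That increment is L by definition: L = 1.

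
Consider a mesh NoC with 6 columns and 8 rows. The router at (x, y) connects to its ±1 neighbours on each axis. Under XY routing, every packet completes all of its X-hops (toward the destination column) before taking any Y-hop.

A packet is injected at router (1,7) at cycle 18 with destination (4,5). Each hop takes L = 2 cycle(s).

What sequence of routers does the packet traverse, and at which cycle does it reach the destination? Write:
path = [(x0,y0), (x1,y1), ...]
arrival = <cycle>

[0] x=1 y=7 t=18
[1] x=2 y=7 t=20 →E
[2] x=3 y=7 t=22 →E
[3] x=4 y=7 t=24 →E
[4] x=4 y=6 t=26 →S
[5] x=4 y=5 t=28 →S

path = [(1,7), (2,7), (3,7), (4,7), (4,6), (4,5)]
arrival = 28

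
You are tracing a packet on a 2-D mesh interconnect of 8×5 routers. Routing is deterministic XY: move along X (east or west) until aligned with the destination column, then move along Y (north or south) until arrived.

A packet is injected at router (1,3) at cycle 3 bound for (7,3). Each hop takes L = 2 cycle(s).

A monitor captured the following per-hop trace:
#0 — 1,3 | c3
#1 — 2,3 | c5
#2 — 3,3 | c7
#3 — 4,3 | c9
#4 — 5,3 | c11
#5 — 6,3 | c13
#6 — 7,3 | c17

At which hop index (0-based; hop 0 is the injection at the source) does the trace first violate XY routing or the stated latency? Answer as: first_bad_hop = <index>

hop 1: step (+1,+0), +2 cyc — ok
hop 2: step (+1,+0), +2 cyc — ok
hop 3: step (+1,+0), +2 cyc — ok
hop 4: step (+1,+0), +2 cyc — ok
hop 5: step (+1,+0), +2 cyc — ok
hop 6: step (+1,+0), +4 cyc — BAD: Δcyc=4≠L

first_bad_hop = 6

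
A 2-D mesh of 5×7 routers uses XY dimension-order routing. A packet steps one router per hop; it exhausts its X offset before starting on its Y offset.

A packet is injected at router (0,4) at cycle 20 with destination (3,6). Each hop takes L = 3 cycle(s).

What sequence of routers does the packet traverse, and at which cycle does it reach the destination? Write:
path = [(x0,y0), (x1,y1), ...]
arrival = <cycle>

path = [(0,4), (1,4), (2,4), (3,4), (3,5), (3,6)]
arrival = 35

src (0,4)  cyc=20
E→(1,4)  cyc=23
E→(2,4)  cyc=26
E→(3,4)  cyc=29
N→(3,5)  cyc=32
N→(3,6)  cyc=35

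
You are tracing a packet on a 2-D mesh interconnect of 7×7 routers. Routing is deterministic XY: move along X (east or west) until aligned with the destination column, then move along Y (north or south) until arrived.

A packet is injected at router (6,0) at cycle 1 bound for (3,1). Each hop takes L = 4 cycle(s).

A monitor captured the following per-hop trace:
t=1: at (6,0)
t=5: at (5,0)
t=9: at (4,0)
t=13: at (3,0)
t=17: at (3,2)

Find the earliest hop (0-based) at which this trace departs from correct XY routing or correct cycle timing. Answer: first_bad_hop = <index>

[1] (-1,+0) / 4c ⇒ ok
[2] (-1,+0) / 4c ⇒ ok
[3] (-1,+0) / 4c ⇒ ok
[4] (+0,+2) / 4c ⇒ BAD: non-unit step

first_bad_hop = 4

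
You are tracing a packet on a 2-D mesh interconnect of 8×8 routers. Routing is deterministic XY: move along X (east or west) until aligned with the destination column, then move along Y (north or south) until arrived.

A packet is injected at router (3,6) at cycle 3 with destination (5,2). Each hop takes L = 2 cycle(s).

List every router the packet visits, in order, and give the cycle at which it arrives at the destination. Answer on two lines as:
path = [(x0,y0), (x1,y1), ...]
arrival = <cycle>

src (3,6)  cyc=3
E→(4,6)  cyc=5
E→(5,6)  cyc=7
S→(5,5)  cyc=9
S→(5,4)  cyc=11
S→(5,3)  cyc=13
S→(5,2)  cyc=15

path = [(3,6), (4,6), (5,6), (5,5), (5,4), (5,3), (5,2)]
arrival = 15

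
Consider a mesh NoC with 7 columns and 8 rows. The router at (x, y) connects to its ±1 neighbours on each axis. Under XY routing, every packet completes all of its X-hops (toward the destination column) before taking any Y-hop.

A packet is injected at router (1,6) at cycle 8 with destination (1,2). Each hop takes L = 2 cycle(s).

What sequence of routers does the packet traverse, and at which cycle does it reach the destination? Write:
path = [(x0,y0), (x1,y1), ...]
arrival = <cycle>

path = [(1,6), (1,5), (1,4), (1,3), (1,2)]
arrival = 16

#0 — 1,6 | c8
#1 — 1,5 | c10 | S
#2 — 1,4 | c12 | S
#3 — 1,3 | c14 | S
#4 — 1,2 | c16 | S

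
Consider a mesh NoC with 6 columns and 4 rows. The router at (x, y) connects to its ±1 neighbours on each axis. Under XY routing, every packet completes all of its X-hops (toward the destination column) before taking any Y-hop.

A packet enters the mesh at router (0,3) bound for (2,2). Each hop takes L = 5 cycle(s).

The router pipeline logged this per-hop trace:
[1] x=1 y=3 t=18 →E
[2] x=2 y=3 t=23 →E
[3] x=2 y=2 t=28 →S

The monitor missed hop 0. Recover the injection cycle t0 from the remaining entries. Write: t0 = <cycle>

t0 = 13

cyc[1] = 18 and cyc[k] = t0 + k·L for every k.
t0 = cyc[1] − L = 18 − 5 = 13.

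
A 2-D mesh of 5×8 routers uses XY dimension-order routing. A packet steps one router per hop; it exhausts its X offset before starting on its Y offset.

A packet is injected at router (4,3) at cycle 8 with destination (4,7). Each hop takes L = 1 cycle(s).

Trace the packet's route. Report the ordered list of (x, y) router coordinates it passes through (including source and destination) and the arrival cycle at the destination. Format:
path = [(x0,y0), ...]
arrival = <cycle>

t=8: at (4,3)
t=9: at (4,4) after N
t=10: at (4,5) after N
t=11: at (4,6) after N
t=12: at (4,7) after N

path = [(4,3), (4,4), (4,5), (4,6), (4,7)]
arrival = 12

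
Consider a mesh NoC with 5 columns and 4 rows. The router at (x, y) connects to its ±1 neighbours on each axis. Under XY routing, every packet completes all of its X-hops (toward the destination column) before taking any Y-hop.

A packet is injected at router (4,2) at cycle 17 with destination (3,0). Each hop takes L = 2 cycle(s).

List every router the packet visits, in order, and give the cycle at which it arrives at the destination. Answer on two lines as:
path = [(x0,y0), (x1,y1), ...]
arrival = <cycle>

src (4,2)  cyc=17
W→(3,2)  cyc=19
S→(3,1)  cyc=21
S→(3,0)  cyc=23

path = [(4,2), (3,2), (3,1), (3,0)]
arrival = 23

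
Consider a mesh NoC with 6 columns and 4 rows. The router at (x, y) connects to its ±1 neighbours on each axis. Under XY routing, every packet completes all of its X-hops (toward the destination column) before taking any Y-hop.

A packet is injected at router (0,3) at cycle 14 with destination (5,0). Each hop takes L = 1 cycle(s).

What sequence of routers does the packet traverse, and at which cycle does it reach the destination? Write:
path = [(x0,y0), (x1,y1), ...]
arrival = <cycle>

hop 0: (0,3) @ cyc 14
hop 1: (1,3) @ cyc 15  [E]
hop 2: (2,3) @ cyc 16  [E]
hop 3: (3,3) @ cyc 17  [E]
hop 4: (4,3) @ cyc 18  [E]
hop 5: (5,3) @ cyc 19  [E]
hop 6: (5,2) @ cyc 20  [S]
hop 7: (5,1) @ cyc 21  [S]
hop 8: (5,0) @ cyc 22  [S]

path = [(0,3), (1,3), (2,3), (3,3), (4,3), (5,3), (5,2), (5,1), (5,0)]
arrival = 22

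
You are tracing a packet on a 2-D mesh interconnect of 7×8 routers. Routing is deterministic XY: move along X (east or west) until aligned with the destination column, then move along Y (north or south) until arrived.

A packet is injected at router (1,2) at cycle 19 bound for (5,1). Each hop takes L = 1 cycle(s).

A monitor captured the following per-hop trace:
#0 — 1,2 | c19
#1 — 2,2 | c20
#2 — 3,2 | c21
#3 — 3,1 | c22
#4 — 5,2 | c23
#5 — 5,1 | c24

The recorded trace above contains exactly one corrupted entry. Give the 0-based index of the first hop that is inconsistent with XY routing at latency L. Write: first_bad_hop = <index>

first_bad_hop = 3

check 1→ d=(1,0) cyc+1: ok
check 2→ d=(1,0) cyc+1: ok
check 3→ d=(0,-1) cyc+1: BAD: Y-move but x=3≠5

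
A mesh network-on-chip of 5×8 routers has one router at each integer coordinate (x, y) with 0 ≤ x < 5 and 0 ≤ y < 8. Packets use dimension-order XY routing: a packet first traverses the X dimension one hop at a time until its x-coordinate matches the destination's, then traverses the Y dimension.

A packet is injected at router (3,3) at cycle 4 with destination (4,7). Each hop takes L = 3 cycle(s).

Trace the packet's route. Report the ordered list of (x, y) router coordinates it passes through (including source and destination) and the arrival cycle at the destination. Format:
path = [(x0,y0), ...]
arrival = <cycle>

path = [(3,3), (4,3), (4,4), (4,5), (4,6), (4,7)]
arrival = 19

hop 0: (3,3) @ cyc 4
hop 1: (4,3) @ cyc 7  [E]
hop 2: (4,4) @ cyc 10  [N]
hop 3: (4,5) @ cyc 13  [N]
hop 4: (4,6) @ cyc 16  [N]
hop 5: (4,7) @ cyc 19  [N]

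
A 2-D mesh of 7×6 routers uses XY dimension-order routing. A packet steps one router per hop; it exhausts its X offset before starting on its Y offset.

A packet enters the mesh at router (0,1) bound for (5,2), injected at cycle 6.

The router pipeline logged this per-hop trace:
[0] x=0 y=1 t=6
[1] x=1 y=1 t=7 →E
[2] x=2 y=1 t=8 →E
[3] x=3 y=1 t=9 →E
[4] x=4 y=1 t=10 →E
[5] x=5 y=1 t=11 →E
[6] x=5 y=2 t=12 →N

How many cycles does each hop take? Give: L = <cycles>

Δcyc across hop 0→1: 7 − 6 = 1.
One hop costs L cycles, so L = 1.

L = 1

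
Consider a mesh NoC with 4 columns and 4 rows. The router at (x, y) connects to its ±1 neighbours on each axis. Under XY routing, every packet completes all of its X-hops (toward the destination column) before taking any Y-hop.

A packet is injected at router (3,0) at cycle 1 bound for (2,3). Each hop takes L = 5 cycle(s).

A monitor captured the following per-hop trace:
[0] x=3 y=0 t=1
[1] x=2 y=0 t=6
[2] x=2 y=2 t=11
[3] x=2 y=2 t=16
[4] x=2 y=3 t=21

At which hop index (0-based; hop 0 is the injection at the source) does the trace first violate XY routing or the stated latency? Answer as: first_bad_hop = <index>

hop 1: step (-1,+0), +5 cyc — ok
hop 2: step (+0,+2), +5 cyc — BAD: non-unit step

first_bad_hop = 2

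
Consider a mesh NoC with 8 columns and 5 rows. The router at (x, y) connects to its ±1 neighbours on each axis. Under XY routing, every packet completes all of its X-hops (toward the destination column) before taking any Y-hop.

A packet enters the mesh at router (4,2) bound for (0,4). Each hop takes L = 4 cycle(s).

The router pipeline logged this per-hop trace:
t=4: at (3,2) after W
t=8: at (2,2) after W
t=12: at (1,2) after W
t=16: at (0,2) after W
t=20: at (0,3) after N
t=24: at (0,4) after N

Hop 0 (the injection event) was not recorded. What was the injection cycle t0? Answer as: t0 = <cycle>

At hop 1 the cycle is 4; in general cyc_k = t0 + kL.
t0 = cyc[1] − L = 4 − 4 = 0.

t0 = 0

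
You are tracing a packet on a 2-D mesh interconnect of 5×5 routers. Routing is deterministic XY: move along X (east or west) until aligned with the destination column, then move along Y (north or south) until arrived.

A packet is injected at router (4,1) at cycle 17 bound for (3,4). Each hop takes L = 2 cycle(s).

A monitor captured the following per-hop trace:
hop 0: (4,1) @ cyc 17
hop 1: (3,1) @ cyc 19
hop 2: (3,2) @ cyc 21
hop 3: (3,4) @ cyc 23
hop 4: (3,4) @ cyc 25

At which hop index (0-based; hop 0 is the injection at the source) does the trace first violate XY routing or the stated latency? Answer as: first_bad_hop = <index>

first_bad_hop = 3

[1] (-1,+0) / 2c ⇒ ok
[2] (+0,+1) / 2c ⇒ ok
[3] (+0,+2) / 2c ⇒ BAD: non-unit step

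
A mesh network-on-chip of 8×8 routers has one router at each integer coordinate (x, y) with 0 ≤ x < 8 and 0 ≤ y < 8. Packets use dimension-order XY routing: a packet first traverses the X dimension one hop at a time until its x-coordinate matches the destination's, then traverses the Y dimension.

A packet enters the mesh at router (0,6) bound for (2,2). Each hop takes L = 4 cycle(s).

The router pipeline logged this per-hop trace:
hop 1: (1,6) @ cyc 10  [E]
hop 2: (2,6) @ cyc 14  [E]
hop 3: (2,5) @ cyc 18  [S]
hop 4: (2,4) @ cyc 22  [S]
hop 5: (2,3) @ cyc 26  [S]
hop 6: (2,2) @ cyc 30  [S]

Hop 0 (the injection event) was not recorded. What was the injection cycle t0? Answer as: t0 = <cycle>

t0 = 6

At hop 1 the cycle is 10; in general cyc_k = t0 + kL.
Therefore t0 = 10 − L = 6.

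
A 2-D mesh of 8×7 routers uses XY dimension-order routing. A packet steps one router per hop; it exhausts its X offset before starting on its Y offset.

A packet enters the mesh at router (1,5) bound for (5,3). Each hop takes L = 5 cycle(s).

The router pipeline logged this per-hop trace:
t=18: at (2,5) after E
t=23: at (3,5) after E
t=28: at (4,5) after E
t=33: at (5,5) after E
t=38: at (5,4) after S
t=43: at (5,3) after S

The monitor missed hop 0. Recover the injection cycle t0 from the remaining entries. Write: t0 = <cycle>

t0 = 13

The first recorded entry is hop 1 at cycle 18.
So t0 = 18 − 1·5 = 13.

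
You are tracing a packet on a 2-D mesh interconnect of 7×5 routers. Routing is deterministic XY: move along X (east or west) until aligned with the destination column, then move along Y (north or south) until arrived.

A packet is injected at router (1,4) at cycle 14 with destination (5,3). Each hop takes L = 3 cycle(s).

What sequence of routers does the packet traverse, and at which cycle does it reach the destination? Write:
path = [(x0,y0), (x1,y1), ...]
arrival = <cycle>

#0 — 1,4 | c14
#1 — 2,4 | c17 | E
#2 — 3,4 | c20 | E
#3 — 4,4 | c23 | E
#4 — 5,4 | c26 | E
#5 — 5,3 | c29 | S

path = [(1,4), (2,4), (3,4), (4,4), (5,4), (5,3)]
arrival = 29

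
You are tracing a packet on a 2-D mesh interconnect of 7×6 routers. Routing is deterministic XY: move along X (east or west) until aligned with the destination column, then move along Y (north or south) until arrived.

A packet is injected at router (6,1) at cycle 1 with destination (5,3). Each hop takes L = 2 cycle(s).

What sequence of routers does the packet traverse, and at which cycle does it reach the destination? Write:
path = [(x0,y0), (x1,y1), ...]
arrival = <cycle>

[0] x=6 y=1 t=1
[1] x=5 y=1 t=3 →W
[2] x=5 y=2 t=5 →N
[3] x=5 y=3 t=7 →N

path = [(6,1), (5,1), (5,2), (5,3)]
arrival = 7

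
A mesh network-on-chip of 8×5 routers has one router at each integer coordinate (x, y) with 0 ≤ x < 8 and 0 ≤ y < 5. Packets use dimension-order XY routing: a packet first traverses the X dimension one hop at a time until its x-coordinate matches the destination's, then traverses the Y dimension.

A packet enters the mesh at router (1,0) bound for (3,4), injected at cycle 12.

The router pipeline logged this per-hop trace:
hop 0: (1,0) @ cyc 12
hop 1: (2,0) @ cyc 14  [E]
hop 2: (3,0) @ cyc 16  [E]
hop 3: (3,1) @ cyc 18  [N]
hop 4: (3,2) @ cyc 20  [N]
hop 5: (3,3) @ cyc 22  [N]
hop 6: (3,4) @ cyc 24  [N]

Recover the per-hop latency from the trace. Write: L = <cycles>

cyc[1] − cyc[0] = 14 − 12 = 2.
Per-hop latency L = Δcyc = 2.

L = 2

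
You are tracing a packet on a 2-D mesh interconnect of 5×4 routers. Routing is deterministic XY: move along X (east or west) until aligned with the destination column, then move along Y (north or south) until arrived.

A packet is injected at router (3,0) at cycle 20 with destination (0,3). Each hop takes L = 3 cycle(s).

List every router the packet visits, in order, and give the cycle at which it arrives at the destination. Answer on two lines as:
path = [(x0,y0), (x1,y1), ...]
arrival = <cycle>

path = [(3,0), (2,0), (1,0), (0,0), (0,1), (0,2), (0,3)]
arrival = 38

t=20: at (3,0)
t=23: at (2,0) after W
t=26: at (1,0) after W
t=29: at (0,0) after W
t=32: at (0,1) after N
t=35: at (0,2) after N
t=38: at (0,3) after N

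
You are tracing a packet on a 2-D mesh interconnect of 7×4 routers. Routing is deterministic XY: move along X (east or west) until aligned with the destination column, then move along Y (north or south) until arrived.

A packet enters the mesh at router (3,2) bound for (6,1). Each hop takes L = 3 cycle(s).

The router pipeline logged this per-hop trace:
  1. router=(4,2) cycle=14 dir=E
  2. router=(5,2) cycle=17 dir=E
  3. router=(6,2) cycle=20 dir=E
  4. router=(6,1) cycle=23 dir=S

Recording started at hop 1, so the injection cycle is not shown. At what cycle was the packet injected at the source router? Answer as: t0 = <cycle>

At hop 1 the cycle is 14; in general cyc_k = t0 + kL.
Therefore t0 = 14 − L = 11.

t0 = 11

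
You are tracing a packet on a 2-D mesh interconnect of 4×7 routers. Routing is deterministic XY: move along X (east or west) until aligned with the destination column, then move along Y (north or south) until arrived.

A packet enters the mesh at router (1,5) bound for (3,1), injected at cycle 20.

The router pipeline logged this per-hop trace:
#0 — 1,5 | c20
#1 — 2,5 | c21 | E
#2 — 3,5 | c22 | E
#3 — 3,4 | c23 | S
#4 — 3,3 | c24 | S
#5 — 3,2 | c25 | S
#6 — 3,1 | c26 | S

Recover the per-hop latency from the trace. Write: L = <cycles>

L = 1

Between hops 0 and 1 the cycle counter advances 21 − 20 = 1.
That increment is L by definition: L = 1.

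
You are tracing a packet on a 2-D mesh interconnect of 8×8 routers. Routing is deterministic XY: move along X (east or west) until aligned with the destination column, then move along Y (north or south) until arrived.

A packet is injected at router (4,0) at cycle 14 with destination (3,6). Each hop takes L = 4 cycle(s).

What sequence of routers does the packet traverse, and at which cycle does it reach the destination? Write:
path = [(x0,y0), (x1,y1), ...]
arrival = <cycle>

src (4,0)  cyc=14
W→(3,0)  cyc=18
N→(3,1)  cyc=22
N→(3,2)  cyc=26
N→(3,3)  cyc=30
N→(3,4)  cyc=34
N→(3,5)  cyc=38
N→(3,6)  cyc=42

path = [(4,0), (3,0), (3,1), (3,2), (3,3), (3,4), (3,5), (3,6)]
arrival = 42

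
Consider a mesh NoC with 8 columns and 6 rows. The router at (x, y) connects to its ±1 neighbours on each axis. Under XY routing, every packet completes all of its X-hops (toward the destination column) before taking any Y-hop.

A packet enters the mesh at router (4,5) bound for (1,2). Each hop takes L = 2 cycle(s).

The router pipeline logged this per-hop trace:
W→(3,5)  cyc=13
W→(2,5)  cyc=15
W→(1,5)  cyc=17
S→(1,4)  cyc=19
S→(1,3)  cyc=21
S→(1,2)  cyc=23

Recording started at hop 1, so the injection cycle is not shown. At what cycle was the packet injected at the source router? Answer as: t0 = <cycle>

The first recorded entry is hop 1 at cycle 13.
Subtract one hop: t0 = 13 − 2 = 11.

t0 = 11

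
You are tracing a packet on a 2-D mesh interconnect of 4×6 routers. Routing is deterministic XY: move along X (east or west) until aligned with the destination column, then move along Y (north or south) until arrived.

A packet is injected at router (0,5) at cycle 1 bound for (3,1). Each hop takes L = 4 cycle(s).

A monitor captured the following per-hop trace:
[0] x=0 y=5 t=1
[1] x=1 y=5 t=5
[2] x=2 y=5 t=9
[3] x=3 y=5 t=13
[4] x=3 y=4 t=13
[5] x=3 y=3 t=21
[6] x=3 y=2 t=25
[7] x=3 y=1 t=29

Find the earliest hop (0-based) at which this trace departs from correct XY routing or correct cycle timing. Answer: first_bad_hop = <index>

first_bad_hop = 4

hop 1: step (+1,+0), +4 cyc — ok
hop 2: step (+1,+0), +4 cyc — ok
hop 3: step (+1,+0), +4 cyc — ok
hop 4: step (+0,-1), +0 cyc — BAD: Δcyc=0≠L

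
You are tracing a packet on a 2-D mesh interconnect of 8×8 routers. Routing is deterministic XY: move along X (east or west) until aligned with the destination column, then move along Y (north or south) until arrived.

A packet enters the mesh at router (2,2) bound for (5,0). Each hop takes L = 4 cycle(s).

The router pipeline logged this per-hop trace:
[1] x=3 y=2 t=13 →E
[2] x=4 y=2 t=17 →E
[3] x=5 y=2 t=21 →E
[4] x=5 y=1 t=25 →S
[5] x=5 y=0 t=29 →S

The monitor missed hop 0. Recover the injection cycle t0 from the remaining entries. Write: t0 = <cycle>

t0 = 9

cyc[1] = 13 and cyc[k] = t0 + k·L for every k.
t0 = cyc[1] − L = 13 − 4 = 9.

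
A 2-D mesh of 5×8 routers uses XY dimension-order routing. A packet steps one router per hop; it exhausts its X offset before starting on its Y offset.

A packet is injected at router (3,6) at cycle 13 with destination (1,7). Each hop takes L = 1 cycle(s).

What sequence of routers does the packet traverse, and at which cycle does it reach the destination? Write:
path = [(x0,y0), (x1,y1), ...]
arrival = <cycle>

path = [(3,6), (2,6), (1,6), (1,7)]
arrival = 16

  0. router=(3,6) cycle=13 (inject)
  1. router=(2,6) cycle=14 dir=W
  2. router=(1,6) cycle=15 dir=W
  3. router=(1,7) cycle=16 dir=N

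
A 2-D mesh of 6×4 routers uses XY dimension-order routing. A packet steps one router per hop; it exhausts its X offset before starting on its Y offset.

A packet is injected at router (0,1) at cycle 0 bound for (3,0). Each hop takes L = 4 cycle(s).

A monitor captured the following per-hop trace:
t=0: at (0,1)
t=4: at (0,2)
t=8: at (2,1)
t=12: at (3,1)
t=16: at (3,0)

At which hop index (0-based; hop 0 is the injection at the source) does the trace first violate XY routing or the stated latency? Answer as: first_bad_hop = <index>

check 1→ d=(0,1) cyc+4: BAD: Y-move but x=0≠3

first_bad_hop = 1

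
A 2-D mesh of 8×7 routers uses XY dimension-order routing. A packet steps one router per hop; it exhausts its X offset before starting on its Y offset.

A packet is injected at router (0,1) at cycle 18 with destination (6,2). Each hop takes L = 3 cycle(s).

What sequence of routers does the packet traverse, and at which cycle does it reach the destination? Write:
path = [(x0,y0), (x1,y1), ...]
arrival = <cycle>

src (0,1)  cyc=18
E→(1,1)  cyc=21
E→(2,1)  cyc=24
E→(3,1)  cyc=27
E→(4,1)  cyc=30
E→(5,1)  cyc=33
E→(6,1)  cyc=36
N→(6,2)  cyc=39

path = [(0,1), (1,1), (2,1), (3,1), (4,1), (5,1), (6,1), (6,2)]
arrival = 39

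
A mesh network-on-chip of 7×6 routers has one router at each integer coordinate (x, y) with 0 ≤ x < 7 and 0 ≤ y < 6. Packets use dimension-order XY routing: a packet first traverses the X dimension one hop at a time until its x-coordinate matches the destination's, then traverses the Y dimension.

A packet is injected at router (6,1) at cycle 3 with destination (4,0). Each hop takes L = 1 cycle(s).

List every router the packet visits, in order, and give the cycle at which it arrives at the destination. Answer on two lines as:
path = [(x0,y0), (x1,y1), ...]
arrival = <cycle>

t=3: at (6,1)
t=4: at (5,1) after W
t=5: at (4,1) after W
t=6: at (4,0) after S

path = [(6,1), (5,1), (4,1), (4,0)]
arrival = 6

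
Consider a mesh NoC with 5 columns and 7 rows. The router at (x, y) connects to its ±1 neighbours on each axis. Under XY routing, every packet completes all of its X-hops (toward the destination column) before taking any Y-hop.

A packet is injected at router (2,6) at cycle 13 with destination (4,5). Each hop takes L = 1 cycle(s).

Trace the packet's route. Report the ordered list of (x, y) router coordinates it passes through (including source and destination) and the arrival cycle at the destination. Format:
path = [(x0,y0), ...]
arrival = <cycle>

path = [(2,6), (3,6), (4,6), (4,5)]
arrival = 16

#0 — 2,6 | c13
#1 — 3,6 | c14 | E
#2 — 4,6 | c15 | E
#3 — 4,5 | c16 | S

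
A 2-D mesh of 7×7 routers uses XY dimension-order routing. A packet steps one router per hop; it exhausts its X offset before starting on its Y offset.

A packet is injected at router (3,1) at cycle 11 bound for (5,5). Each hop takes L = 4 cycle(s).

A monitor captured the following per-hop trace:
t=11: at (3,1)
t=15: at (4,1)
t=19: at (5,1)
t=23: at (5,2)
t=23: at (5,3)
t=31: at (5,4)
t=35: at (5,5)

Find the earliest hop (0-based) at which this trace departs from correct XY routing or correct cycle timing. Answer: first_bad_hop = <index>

hop 1: step (+1,+0), +4 cyc — ok
hop 2: step (+1,+0), +4 cyc — ok
hop 3: step (+0,+1), +4 cyc — ok
hop 4: step (+0,+1), +0 cyc — BAD: Δcyc=0≠L

first_bad_hop = 4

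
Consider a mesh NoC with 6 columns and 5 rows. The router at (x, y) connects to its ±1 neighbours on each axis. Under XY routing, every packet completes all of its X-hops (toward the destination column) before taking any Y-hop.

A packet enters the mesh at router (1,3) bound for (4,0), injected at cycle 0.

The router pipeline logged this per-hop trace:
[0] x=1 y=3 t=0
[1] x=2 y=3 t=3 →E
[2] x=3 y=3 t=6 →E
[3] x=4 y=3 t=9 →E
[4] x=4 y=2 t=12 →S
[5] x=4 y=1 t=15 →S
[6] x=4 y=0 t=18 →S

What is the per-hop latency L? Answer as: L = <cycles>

Δcyc across hop 0→1: 3 − 0 = 3.
One hop costs L cycles, so L = 3.

L = 3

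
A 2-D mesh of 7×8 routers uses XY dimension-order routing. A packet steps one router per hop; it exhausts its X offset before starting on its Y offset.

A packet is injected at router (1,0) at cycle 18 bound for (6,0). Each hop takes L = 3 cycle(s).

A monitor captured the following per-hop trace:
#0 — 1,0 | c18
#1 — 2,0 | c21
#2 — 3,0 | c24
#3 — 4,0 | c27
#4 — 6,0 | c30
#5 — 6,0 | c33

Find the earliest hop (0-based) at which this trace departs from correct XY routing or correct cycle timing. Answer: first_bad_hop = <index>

first_bad_hop = 4

hop 1: step (+1,+0), +3 cyc — ok
hop 2: step (+1,+0), +3 cyc — ok
hop 3: step (+1,+0), +3 cyc — ok
hop 4: step (+2,+0), +3 cyc — BAD: non-unit step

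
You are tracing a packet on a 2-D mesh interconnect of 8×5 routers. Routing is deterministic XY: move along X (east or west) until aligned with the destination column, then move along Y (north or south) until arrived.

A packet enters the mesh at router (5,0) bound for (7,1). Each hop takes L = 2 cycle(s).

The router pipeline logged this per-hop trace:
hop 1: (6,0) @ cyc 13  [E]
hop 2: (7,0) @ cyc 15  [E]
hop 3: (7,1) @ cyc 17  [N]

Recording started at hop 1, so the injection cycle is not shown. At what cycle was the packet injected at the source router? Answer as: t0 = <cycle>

t0 = 11

Hop 1 reached at cycle 13; hop k is at t0 + k·L.
Subtract one hop: t0 = 13 − 2 = 11.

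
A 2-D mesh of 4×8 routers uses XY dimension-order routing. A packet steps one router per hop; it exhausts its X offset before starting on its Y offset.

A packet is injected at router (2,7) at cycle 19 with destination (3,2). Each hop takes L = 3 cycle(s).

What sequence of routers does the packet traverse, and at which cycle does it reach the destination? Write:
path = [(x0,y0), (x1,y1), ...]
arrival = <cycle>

[0] x=2 y=7 t=19
[1] x=3 y=7 t=22 →E
[2] x=3 y=6 t=25 →S
[3] x=3 y=5 t=28 →S
[4] x=3 y=4 t=31 →S
[5] x=3 y=3 t=34 →S
[6] x=3 y=2 t=37 →S

path = [(2,7), (3,7), (3,6), (3,5), (3,4), (3,3), (3,2)]
arrival = 37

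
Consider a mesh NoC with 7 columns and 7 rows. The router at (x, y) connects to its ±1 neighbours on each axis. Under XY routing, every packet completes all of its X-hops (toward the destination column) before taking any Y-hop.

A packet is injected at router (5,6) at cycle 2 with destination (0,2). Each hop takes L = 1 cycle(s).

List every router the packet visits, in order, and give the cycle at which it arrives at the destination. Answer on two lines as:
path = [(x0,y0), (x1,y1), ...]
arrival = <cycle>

path = [(5,6), (4,6), (3,6), (2,6), (1,6), (0,6), (0,5), (0,4), (0,3), (0,2)]
arrival = 11

#0 — 5,6 | c2
#1 — 4,6 | c3 | W
#2 — 3,6 | c4 | W
#3 — 2,6 | c5 | W
#4 — 1,6 | c6 | W
#5 — 0,6 | c7 | W
#6 — 0,5 | c8 | S
#7 — 0,4 | c9 | S
#8 — 0,3 | c10 | S
#9 — 0,2 | c11 | S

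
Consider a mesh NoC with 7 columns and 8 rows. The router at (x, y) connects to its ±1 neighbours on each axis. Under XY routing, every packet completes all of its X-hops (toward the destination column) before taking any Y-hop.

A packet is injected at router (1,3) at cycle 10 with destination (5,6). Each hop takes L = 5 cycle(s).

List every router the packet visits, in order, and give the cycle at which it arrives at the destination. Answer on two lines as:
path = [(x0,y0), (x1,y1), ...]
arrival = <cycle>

[0] x=1 y=3 t=10
[1] x=2 y=3 t=15 →E
[2] x=3 y=3 t=20 →E
[3] x=4 y=3 t=25 →E
[4] x=5 y=3 t=30 →E
[5] x=5 y=4 t=35 →N
[6] x=5 y=5 t=40 →N
[7] x=5 y=6 t=45 →N

path = [(1,3), (2,3), (3,3), (4,3), (5,3), (5,4), (5,5), (5,6)]
arrival = 45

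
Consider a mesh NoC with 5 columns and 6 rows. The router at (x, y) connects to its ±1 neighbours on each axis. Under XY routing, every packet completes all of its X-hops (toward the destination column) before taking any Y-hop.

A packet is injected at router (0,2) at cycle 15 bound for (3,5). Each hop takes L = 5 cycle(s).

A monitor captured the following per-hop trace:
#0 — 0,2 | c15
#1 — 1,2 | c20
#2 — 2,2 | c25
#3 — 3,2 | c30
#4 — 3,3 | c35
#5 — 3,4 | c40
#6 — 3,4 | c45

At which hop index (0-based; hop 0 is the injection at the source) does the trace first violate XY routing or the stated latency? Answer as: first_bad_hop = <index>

first_bad_hop = 6

[1] (+1,+0) / 5c ⇒ ok
[2] (+1,+0) / 5c ⇒ ok
[3] (+1,+0) / 5c ⇒ ok
[4] (+0,+1) / 5c ⇒ ok
[5] (+0,+1) / 5c ⇒ ok
[6] (+0,+0) / 5c ⇒ BAD: non-unit step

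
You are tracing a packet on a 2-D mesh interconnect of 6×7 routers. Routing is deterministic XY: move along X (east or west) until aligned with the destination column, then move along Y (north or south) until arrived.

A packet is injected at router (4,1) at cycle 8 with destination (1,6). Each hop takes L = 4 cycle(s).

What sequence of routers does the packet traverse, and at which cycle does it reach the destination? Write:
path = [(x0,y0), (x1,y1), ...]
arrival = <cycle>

src (4,1)  cyc=8
W→(3,1)  cyc=12
W→(2,1)  cyc=16
W→(1,1)  cyc=20
N→(1,2)  cyc=24
N→(1,3)  cyc=28
N→(1,4)  cyc=32
N→(1,5)  cyc=36
N→(1,6)  cyc=40

path = [(4,1), (3,1), (2,1), (1,1), (1,2), (1,3), (1,4), (1,5), (1,6)]
arrival = 40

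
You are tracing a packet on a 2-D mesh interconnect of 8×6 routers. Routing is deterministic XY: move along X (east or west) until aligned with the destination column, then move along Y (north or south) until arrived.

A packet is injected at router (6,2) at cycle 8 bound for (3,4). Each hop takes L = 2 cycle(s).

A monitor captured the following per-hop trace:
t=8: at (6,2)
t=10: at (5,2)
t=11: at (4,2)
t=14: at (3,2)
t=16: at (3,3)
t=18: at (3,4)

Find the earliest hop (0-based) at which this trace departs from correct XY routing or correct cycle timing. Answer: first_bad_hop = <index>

first_bad_hop = 2

hop 1: step (-1,+0), +2 cyc — ok
hop 2: step (-1,+0), +1 cyc — BAD: Δcyc=1≠L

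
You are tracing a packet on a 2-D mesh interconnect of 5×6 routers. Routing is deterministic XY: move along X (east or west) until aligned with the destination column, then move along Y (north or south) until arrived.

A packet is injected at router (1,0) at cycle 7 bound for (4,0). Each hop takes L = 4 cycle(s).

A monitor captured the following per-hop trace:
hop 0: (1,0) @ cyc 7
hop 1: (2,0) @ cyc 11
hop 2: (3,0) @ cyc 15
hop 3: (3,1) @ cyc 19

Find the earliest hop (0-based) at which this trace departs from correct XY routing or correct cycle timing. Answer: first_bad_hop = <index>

  1: Δx=+1 Δy=+0 Δt=4 [ok]
  2: Δx=+1 Δy=+0 Δt=4 [ok]
  3: Δx=+0 Δy=+1 Δt=4 [BAD: Y-move but x=3≠4]

first_bad_hop = 3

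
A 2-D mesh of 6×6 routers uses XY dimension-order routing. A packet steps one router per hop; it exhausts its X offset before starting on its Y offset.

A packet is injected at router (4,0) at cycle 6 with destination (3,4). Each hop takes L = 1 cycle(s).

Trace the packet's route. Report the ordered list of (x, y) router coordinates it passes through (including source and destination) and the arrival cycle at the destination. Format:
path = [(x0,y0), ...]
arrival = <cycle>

path = [(4,0), (3,0), (3,1), (3,2), (3,3), (3,4)]
arrival = 11

[0] x=4 y=0 t=6
[1] x=3 y=0 t=7 →W
[2] x=3 y=1 t=8 →N
[3] x=3 y=2 t=9 →N
[4] x=3 y=3 t=10 →N
[5] x=3 y=4 t=11 →N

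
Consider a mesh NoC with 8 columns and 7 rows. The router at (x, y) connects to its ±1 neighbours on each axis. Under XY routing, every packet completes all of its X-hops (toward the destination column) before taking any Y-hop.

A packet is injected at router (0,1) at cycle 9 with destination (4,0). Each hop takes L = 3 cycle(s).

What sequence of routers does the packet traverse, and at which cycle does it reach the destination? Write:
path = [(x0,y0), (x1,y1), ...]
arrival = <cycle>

hop 0: (0,1) @ cyc 9
hop 1: (1,1) @ cyc 12  [E]
hop 2: (2,1) @ cyc 15  [E]
hop 3: (3,1) @ cyc 18  [E]
hop 4: (4,1) @ cyc 21  [E]
hop 5: (4,0) @ cyc 24  [S]

path = [(0,1), (1,1), (2,1), (3,1), (4,1), (4,0)]
arrival = 24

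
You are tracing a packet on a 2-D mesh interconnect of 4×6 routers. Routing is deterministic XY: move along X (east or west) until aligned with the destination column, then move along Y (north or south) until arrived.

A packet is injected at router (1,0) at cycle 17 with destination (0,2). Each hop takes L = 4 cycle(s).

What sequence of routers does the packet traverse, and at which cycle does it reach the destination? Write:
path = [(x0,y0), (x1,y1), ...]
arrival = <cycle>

#0 — 1,0 | c17
#1 — 0,0 | c21 | W
#2 — 0,1 | c25 | N
#3 — 0,2 | c29 | N

path = [(1,0), (0,0), (0,1), (0,2)]
arrival = 29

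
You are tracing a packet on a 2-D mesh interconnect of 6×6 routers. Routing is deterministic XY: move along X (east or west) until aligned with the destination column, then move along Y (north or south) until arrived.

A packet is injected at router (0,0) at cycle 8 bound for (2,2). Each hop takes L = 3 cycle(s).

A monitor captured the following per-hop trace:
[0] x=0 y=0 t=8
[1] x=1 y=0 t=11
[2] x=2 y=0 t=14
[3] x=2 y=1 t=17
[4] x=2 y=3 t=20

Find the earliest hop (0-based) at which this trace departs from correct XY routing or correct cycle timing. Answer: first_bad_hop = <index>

  1: Δx=+1 Δy=+0 Δt=3 [ok]
  2: Δx=+1 Δy=+0 Δt=3 [ok]
  3: Δx=+0 Δy=+1 Δt=3 [ok]
  4: Δx=+0 Δy=+2 Δt=3 [BAD: non-unit step]

first_bad_hop = 4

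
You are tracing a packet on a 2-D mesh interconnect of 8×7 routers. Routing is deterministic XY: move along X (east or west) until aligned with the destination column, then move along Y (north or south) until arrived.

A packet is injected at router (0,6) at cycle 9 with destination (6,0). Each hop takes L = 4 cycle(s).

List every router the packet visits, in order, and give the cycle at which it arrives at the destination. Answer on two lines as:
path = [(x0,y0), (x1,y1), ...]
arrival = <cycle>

  0. router=(0,6) cycle=9 (inject)
  1. router=(1,6) cycle=13 dir=E
  2. router=(2,6) cycle=17 dir=E
  3. router=(3,6) cycle=21 dir=E
  4. router=(4,6) cycle=25 dir=E
  5. router=(5,6) cycle=29 dir=E
  6. router=(6,6) cycle=33 dir=E
  7. router=(6,5) cycle=37 dir=S
  8. router=(6,4) cycle=41 dir=S
  9. router=(6,3) cycle=45 dir=S
  10. router=(6,2) cycle=49 dir=S
  11. router=(6,1) cycle=53 dir=S
  12. router=(6,0) cycle=57 dir=S

path = [(0,6), (1,6), (2,6), (3,6), (4,6), (5,6), (6,6), (6,5), (6,4), (6,3), (6,2), (6,1), (6,0)]
arrival = 57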